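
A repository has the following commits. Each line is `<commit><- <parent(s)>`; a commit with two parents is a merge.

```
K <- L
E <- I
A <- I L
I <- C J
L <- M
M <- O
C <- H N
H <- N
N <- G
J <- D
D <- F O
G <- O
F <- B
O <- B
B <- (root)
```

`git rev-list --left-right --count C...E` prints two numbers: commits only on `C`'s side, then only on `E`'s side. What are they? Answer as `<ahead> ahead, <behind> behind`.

0 ahead, 5 behind

Reachable from C: {B, C, G, H, N, O}.
Reachable from E: {B, C, D, E, F, G, H, I, J, N, O}.
Only in C's history (ahead): {} — 0.
Only in E's history (behind): {D, E, F, I, J} — 5.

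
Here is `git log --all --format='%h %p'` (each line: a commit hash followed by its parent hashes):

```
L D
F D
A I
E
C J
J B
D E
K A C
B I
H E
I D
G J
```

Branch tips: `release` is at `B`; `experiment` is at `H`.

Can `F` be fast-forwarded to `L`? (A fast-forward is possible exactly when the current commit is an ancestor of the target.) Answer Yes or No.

No

A fast-forward from F to L is possible iff F is an ancestor of L.
Ancestors of L: {D, E, L}.
F is not among them, so fast-forward is not possible.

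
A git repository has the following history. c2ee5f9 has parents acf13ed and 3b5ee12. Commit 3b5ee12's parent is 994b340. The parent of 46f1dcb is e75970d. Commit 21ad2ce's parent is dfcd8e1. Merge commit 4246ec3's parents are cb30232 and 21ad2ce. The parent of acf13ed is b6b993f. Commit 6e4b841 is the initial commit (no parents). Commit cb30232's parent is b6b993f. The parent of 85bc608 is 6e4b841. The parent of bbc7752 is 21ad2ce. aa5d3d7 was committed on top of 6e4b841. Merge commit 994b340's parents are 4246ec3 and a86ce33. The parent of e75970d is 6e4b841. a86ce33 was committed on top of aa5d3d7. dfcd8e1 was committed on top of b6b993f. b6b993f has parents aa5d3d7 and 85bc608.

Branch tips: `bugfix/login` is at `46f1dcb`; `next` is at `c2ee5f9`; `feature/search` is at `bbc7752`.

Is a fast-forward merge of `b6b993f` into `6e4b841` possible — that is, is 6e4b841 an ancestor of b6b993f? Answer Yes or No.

A fast-forward from 6e4b841 to b6b993f is possible iff 6e4b841 is an ancestor of b6b993f.
Ancestors of b6b993f: {6e4b841, 85bc608, aa5d3d7, b6b993f}.
6e4b841 is among them, so fast-forward is possible.

Yes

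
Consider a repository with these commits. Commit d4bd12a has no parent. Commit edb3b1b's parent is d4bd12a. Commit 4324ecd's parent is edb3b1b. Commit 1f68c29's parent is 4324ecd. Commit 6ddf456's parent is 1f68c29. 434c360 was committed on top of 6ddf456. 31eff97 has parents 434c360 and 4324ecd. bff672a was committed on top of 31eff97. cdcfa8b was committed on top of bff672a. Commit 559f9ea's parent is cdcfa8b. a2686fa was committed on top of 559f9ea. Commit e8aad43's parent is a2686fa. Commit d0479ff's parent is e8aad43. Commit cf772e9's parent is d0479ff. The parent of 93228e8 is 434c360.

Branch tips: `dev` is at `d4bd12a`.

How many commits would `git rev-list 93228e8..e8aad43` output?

6

Reachable from e8aad43: {1f68c29, 31eff97, 4324ecd, 434c360, 559f9ea, 6ddf456, a2686fa, bff672a, cdcfa8b, d4bd12a, e8aad43, edb3b1b}.
Reachable from 93228e8: {1f68c29, 4324ecd, 434c360, 6ddf456, 93228e8, d4bd12a, edb3b1b}.
In e8aad43's history but not 93228e8's: {31eff97, 559f9ea, a2686fa, bff672a, cdcfa8b, e8aad43} — 6 commits.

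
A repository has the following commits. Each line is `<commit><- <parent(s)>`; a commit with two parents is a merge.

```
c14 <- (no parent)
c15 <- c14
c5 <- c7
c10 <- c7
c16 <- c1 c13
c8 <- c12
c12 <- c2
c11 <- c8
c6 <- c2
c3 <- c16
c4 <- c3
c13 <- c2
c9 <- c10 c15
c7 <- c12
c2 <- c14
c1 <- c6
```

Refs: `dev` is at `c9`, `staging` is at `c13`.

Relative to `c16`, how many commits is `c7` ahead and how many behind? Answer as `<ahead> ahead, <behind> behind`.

Reachable from c7: {c12, c14, c2, c7}.
Reachable from c16: {c1, c13, c14, c16, c2, c6}.
Only in c7's history (ahead): {c12, c7} — 2.
Only in c16's history (behind): {c1, c13, c16, c6} — 4.

2 ahead, 4 behind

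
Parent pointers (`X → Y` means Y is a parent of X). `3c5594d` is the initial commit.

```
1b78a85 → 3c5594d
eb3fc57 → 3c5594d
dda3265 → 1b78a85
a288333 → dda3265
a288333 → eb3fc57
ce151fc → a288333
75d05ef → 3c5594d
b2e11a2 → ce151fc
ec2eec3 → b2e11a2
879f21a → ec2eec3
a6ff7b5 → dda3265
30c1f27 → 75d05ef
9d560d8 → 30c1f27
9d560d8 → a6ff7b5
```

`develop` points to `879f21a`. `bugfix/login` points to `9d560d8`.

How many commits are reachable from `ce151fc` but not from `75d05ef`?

Reachable from ce151fc: {1b78a85, 3c5594d, a288333, ce151fc, dda3265, eb3fc57}.
Reachable from 75d05ef: {3c5594d, 75d05ef}.
In ce151fc's history but not 75d05ef's: {1b78a85, a288333, ce151fc, dda3265, eb3fc57} — 5 commits.

5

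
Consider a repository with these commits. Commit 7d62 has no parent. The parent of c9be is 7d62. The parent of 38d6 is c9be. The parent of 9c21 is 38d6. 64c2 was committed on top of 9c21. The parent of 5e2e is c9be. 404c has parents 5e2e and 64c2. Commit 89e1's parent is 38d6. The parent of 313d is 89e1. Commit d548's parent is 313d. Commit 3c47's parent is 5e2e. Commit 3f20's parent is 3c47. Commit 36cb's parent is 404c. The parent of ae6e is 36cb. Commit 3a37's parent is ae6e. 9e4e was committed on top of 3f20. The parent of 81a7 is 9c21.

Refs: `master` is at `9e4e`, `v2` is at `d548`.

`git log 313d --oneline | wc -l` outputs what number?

Walking parent pointers from 313d: reachable set = {313d, 38d6, 7d62, 89e1, c9be}.
That is 5 commits.

5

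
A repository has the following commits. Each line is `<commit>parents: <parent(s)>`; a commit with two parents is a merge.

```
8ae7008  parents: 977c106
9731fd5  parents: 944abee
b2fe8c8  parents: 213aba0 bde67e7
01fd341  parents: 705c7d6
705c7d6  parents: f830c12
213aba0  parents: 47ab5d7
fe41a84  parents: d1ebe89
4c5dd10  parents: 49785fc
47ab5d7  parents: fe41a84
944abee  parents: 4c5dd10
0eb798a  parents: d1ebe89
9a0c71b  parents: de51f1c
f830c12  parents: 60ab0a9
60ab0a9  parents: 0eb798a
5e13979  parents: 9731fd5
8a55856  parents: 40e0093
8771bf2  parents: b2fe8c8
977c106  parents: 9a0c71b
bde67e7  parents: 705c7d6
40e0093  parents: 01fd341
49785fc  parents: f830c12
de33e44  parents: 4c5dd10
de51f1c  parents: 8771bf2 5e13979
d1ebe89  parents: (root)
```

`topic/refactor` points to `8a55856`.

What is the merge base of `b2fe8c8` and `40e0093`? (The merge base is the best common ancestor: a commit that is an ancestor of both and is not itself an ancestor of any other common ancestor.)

705c7d6

Ancestors of b2fe8c8: {0eb798a, 213aba0, 47ab5d7, 60ab0a9, 705c7d6, b2fe8c8, bde67e7, d1ebe89, f830c12, fe41a84}.
Ancestors of 40e0093: {01fd341, 0eb798a, 40e0093, 60ab0a9, 705c7d6, d1ebe89, f830c12}.
Common ancestors: {0eb798a, 60ab0a9, 705c7d6, d1ebe89, f830c12}.
Among these, 705c7d6 is not an ancestor of any other common ancestor — it is the merge base.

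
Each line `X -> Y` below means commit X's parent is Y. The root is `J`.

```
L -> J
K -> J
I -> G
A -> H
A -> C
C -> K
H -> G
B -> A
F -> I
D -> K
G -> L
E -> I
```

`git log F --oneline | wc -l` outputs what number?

Walking parent pointers from F: reachable set = {F, G, I, J, L}.
That is 5 commits.

5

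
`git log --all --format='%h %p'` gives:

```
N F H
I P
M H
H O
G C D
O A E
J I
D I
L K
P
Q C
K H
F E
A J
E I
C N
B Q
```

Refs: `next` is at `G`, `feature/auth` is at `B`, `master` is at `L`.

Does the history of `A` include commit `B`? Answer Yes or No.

No

Ancestors of A: {A, I, J, P}.
B is not in that set, so it is not an ancestor of A.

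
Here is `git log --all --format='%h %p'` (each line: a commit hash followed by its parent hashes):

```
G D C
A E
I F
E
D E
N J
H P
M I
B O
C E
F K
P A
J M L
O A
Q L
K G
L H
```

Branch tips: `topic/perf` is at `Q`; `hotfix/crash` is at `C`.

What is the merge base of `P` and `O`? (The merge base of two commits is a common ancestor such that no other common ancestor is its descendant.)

Ancestors of P: {A, E, P}.
Ancestors of O: {A, E, O}.
Common ancestors: {A, E}.
Among these, A is not an ancestor of any other common ancestor — it is the merge base.

A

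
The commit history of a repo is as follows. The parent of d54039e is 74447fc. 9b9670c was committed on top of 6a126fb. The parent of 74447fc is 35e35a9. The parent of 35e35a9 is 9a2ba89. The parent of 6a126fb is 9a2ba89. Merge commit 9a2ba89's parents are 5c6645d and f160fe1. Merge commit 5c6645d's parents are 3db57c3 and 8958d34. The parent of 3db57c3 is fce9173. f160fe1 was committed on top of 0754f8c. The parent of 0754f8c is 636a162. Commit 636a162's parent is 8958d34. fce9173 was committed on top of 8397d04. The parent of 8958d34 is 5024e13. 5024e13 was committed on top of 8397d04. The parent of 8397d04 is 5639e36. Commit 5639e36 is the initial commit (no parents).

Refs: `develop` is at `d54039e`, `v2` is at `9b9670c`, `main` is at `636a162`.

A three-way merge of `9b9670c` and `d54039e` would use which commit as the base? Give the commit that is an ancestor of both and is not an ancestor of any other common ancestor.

9a2ba89

Ancestors of 9b9670c: {0754f8c, 3db57c3, 5024e13, 5639e36, 5c6645d, 636a162, 6a126fb, 8397d04, 8958d34, 9a2ba89, 9b9670c, f160fe1, fce9173}.
Ancestors of d54039e: {0754f8c, 35e35a9, 3db57c3, 5024e13, 5639e36, 5c6645d, 636a162, 74447fc, 8397d04, 8958d34, 9a2ba89, d54039e, f160fe1, fce9173}.
Common ancestors: {0754f8c, 3db57c3, 5024e13, 5639e36, 5c6645d, 636a162, 8397d04, 8958d34, 9a2ba89, f160fe1, fce9173}.
Among these, 9a2ba89 is not an ancestor of any other common ancestor — it is the merge base.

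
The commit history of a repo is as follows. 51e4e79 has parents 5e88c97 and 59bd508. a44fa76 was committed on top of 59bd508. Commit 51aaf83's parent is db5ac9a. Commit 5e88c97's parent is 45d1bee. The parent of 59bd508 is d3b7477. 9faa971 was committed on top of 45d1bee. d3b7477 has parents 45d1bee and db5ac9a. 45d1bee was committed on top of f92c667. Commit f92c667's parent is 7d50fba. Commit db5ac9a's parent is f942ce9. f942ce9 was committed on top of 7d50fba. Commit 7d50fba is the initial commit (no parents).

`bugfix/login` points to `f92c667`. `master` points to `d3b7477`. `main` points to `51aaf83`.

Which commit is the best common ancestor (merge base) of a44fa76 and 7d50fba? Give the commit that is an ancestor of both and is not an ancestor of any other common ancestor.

Ancestors of a44fa76: {45d1bee, 59bd508, 7d50fba, a44fa76, d3b7477, db5ac9a, f92c667, f942ce9}.
Ancestors of 7d50fba: {7d50fba}.
Common ancestors: {7d50fba}.
The only common ancestor is 7d50fba, so it is the merge base.

7d50fba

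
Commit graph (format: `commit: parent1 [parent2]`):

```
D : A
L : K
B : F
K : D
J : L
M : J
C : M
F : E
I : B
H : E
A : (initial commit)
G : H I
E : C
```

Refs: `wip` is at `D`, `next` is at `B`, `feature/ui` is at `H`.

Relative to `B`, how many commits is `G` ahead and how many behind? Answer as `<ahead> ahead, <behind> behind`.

Reachable from G: {A, B, C, D, E, F, G, H, I, J, K, L, M}.
Reachable from B: {A, B, C, D, E, F, J, K, L, M}.
Only in G's history (ahead): {G, H, I} — 3.
Only in B's history (behind): {} — 0.

3 ahead, 0 behind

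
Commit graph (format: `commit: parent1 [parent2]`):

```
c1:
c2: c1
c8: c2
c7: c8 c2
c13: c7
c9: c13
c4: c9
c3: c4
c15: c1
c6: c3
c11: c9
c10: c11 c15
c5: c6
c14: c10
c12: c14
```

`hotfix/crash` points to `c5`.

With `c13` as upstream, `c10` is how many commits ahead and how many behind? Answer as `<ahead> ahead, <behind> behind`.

4 ahead, 0 behind

Reachable from c10: {c1, c10, c11, c13, c15, c2, c7, c8, c9}.
Reachable from c13: {c1, c13, c2, c7, c8}.
Only in c10's history (ahead): {c10, c11, c15, c9} — 4.
Only in c13's history (behind): {} — 0.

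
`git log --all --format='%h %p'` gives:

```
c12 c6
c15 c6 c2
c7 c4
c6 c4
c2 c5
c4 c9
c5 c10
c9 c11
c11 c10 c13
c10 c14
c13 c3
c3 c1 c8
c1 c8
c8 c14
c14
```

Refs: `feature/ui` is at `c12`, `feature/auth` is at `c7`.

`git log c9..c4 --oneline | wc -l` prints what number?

Reachable from c4: {c1, c10, c11, c13, c14, c3, c4, c8, c9}.
Reachable from c9: {c1, c10, c11, c13, c14, c3, c8, c9}.
In c4's history but not c9's: {c4} — 1 commit.

1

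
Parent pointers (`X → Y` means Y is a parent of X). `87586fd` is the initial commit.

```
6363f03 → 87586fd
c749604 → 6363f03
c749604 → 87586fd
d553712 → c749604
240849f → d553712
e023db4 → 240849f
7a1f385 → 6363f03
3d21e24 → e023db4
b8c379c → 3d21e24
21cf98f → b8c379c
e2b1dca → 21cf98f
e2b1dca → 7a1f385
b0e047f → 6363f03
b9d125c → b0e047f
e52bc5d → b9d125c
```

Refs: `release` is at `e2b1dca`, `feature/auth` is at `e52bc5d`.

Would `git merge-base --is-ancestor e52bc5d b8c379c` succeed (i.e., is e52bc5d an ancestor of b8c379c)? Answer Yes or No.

Ancestors of b8c379c: {240849f, 3d21e24, 6363f03, 87586fd, b8c379c, c749604, d553712, e023db4}.
e52bc5d is not in that set, so it is not an ancestor of b8c379c.

No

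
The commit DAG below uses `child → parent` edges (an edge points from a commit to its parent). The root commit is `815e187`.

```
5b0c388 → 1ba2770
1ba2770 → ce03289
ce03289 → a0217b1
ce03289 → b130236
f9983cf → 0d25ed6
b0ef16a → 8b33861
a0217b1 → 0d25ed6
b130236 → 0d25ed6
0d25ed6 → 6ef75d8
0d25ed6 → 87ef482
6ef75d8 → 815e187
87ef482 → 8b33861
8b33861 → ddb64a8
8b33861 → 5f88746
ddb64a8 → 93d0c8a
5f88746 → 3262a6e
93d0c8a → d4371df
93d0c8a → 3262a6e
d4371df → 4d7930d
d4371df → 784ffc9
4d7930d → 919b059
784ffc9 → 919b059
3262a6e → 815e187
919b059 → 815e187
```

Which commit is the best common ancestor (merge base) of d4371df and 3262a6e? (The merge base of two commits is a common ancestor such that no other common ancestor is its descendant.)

Ancestors of d4371df: {4d7930d, 784ffc9, 815e187, 919b059, d4371df}.
Ancestors of 3262a6e: {3262a6e, 815e187}.
Common ancestors: {815e187}.
The only common ancestor is 815e187, so it is the merge base.

815e187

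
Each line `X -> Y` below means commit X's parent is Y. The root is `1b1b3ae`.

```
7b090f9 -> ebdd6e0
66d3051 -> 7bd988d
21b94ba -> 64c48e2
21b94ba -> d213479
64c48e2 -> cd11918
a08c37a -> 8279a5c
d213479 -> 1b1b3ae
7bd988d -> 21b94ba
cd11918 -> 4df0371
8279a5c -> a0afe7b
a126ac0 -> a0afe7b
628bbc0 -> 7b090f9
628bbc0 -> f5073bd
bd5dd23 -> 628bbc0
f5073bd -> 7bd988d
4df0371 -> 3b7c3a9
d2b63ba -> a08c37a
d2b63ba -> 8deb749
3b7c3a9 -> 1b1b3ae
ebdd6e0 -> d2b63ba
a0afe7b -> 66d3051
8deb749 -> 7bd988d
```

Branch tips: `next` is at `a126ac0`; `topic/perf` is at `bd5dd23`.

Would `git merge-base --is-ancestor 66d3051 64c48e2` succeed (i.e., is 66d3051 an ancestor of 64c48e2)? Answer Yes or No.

Ancestors of 64c48e2: {1b1b3ae, 3b7c3a9, 4df0371, 64c48e2, cd11918}.
66d3051 is not in that set, so it is not an ancestor of 64c48e2.

No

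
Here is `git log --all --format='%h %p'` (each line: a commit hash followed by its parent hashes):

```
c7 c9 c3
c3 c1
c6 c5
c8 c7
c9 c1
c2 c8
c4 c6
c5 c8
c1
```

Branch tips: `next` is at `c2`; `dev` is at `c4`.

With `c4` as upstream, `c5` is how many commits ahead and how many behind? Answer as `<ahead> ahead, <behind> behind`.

Reachable from c5: {c1, c3, c5, c7, c8, c9}.
Reachable from c4: {c1, c3, c4, c5, c6, c7, c8, c9}.
Only in c5's history (ahead): {} — 0.
Only in c4's history (behind): {c4, c6} — 2.

0 ahead, 2 behind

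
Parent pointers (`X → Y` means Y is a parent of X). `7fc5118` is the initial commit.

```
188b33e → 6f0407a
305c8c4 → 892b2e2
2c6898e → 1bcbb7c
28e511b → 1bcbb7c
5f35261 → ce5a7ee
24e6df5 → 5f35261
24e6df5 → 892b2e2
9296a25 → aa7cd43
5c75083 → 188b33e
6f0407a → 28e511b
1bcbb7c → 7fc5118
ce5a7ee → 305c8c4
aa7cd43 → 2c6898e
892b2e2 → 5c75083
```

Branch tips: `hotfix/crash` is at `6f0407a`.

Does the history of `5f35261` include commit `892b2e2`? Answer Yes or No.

Yes

Ancestors of 5f35261 (commits reachable by following parents): {188b33e, 1bcbb7c, 28e511b, 305c8c4, 5c75083, 5f35261, 6f0407a, 7fc5118, 892b2e2, ce5a7ee}.
892b2e2 is in that set, so it is an ancestor of 5f35261.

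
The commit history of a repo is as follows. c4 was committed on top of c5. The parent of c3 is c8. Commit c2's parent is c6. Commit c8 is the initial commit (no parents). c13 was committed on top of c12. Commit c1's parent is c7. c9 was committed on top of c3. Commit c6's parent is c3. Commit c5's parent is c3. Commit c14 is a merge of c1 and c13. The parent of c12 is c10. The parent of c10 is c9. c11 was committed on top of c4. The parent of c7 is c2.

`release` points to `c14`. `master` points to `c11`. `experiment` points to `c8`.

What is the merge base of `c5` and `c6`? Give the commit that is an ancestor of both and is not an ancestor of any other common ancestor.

c3

Ancestors of c5: {c3, c5, c8}.
Ancestors of c6: {c3, c6, c8}.
Common ancestors: {c3, c8}.
Among these, c3 is not an ancestor of any other common ancestor — it is the merge base.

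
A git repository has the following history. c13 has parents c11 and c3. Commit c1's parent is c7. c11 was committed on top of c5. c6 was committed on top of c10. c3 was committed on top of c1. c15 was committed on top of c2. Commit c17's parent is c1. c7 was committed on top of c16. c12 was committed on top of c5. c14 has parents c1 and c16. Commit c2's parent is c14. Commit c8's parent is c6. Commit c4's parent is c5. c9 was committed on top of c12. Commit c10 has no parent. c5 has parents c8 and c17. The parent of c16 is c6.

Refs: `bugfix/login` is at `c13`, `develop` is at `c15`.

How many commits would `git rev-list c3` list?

Walking parent pointers from c3: reachable set = {c1, c10, c16, c3, c6, c7}.
That is 6 commits.

6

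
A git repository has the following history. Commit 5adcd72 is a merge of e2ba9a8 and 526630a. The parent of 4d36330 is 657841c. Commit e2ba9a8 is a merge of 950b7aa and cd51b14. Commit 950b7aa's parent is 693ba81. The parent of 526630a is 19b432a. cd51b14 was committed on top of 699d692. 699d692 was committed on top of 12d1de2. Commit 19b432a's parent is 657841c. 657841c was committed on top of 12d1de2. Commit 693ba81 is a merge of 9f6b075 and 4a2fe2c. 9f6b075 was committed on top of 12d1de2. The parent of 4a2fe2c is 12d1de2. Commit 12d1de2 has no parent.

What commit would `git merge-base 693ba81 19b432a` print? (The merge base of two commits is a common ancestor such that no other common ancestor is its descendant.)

12d1de2

Ancestors of 693ba81: {12d1de2, 4a2fe2c, 693ba81, 9f6b075}.
Ancestors of 19b432a: {12d1de2, 19b432a, 657841c}.
Common ancestors: {12d1de2}.
The only common ancestor is 12d1de2, so it is the merge base.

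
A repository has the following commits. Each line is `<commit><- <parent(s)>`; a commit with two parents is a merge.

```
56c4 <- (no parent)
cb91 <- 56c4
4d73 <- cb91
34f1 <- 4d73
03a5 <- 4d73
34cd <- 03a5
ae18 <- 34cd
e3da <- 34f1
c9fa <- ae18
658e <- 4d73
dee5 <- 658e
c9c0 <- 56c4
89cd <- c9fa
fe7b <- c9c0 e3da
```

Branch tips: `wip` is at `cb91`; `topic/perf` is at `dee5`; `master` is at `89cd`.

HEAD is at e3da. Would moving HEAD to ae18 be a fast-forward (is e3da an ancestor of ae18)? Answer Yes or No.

No

A fast-forward from e3da to ae18 is possible iff e3da is an ancestor of ae18.
Ancestors of ae18: {03a5, 34cd, 4d73, 56c4, ae18, cb91}.
e3da is not among them, so fast-forward is not possible.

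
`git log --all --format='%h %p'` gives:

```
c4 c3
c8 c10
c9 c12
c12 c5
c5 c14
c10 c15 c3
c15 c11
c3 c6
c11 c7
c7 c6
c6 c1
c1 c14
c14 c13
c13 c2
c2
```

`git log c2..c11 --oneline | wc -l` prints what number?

Reachable from c11: {c1, c11, c13, c14, c2, c6, c7}.
Reachable from c2: {c2}.
In c11's history but not c2's: {c1, c11, c13, c14, c6, c7} — 6 commits.

6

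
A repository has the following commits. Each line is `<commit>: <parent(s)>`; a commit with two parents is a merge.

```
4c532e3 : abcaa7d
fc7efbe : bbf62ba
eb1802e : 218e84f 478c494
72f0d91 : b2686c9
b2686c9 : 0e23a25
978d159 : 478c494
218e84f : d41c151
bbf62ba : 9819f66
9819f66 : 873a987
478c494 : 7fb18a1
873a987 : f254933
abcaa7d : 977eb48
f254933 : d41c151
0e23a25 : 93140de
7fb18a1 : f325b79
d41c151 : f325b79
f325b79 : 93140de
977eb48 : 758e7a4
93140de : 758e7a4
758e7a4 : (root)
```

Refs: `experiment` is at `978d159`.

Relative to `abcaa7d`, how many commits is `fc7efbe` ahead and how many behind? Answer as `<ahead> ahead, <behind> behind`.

8 ahead, 2 behind

Reachable from fc7efbe: {758e7a4, 873a987, 93140de, 9819f66, bbf62ba, d41c151, f254933, f325b79, fc7efbe}.
Reachable from abcaa7d: {758e7a4, 977eb48, abcaa7d}.
Only in fc7efbe's history (ahead): {873a987, 93140de, 9819f66, bbf62ba, d41c151, f254933, f325b79, fc7efbe} — 8.
Only in abcaa7d's history (behind): {977eb48, abcaa7d} — 2.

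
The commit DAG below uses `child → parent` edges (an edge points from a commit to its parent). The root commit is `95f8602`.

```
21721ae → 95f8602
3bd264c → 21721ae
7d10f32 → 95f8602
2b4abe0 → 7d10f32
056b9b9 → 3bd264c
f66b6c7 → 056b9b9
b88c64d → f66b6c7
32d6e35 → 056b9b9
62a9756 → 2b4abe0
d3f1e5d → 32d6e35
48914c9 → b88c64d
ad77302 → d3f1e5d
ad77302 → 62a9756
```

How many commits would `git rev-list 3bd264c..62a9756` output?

Reachable from 62a9756: {2b4abe0, 62a9756, 7d10f32, 95f8602}.
Reachable from 3bd264c: {21721ae, 3bd264c, 95f8602}.
In 62a9756's history but not 3bd264c's: {2b4abe0, 62a9756, 7d10f32} — 3 commits.

3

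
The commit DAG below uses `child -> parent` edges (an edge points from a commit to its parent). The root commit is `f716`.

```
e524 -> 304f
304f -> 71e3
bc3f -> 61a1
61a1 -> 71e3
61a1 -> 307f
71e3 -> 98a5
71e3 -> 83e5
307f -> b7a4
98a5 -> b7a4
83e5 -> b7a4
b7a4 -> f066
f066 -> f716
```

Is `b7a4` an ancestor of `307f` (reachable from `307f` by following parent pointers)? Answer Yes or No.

Ancestors of 307f (commits reachable by following parents): {307f, b7a4, f066, f716}.
b7a4 is in that set, so it is an ancestor of 307f.

Yes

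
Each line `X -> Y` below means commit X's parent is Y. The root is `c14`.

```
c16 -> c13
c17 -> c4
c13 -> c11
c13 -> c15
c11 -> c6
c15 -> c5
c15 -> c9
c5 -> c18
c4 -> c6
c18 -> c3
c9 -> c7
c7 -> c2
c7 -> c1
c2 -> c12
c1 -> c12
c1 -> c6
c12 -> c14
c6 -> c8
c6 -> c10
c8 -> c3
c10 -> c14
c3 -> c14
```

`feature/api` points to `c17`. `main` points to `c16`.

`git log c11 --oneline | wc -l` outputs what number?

Walking parent pointers from c11: reachable set = {c10, c11, c14, c3, c6, c8}.
That is 6 commits.

6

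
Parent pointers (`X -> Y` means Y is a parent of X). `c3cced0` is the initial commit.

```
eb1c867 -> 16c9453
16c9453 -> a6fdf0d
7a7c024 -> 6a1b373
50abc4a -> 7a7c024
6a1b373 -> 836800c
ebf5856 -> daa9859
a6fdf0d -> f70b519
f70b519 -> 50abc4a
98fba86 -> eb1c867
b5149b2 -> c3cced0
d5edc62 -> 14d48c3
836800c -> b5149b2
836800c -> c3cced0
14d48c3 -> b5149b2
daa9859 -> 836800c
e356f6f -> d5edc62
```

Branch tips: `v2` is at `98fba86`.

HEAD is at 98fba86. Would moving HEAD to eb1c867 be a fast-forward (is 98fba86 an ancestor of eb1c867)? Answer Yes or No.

No

A fast-forward from 98fba86 to eb1c867 is possible iff 98fba86 is an ancestor of eb1c867.
Ancestors of eb1c867: {16c9453, 50abc4a, 6a1b373, 7a7c024, 836800c, a6fdf0d, b5149b2, c3cced0, eb1c867, f70b519}.
98fba86 is not among them, so fast-forward is not possible.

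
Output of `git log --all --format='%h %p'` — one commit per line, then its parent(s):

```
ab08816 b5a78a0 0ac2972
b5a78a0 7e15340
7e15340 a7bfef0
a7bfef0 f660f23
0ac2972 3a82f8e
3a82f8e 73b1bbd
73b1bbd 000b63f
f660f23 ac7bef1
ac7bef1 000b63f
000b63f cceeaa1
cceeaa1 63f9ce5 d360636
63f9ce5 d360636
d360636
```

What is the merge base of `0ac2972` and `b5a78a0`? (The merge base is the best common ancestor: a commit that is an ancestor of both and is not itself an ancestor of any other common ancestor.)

000b63f

Ancestors of 0ac2972: {000b63f, 0ac2972, 3a82f8e, 63f9ce5, 73b1bbd, cceeaa1, d360636}.
Ancestors of b5a78a0: {000b63f, 63f9ce5, 7e15340, a7bfef0, ac7bef1, b5a78a0, cceeaa1, d360636, f660f23}.
Common ancestors: {000b63f, 63f9ce5, cceeaa1, d360636}.
Among these, 000b63f is not an ancestor of any other common ancestor — it is the merge base.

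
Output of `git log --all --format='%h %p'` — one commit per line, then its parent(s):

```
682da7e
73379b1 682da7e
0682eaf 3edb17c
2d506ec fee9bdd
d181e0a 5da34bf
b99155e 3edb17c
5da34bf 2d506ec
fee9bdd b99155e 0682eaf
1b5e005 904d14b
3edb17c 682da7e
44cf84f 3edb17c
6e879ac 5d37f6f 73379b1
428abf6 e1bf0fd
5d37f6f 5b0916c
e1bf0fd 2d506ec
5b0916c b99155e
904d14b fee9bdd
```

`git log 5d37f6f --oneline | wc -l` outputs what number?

Walking parent pointers from 5d37f6f: reachable set = {3edb17c, 5b0916c, 5d37f6f, 682da7e, b99155e}.
That is 5 commits.

5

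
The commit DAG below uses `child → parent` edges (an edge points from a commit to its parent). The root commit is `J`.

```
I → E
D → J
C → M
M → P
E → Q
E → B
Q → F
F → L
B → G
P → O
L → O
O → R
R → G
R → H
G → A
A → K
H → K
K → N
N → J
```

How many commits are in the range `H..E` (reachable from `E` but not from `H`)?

9

Reachable from E: {A, B, E, F, G, H, J, K, L, N, O, Q, R}.
Reachable from H: {H, J, K, N}.
In E's history but not H's: {A, B, E, F, G, L, O, Q, R} — 9 commits.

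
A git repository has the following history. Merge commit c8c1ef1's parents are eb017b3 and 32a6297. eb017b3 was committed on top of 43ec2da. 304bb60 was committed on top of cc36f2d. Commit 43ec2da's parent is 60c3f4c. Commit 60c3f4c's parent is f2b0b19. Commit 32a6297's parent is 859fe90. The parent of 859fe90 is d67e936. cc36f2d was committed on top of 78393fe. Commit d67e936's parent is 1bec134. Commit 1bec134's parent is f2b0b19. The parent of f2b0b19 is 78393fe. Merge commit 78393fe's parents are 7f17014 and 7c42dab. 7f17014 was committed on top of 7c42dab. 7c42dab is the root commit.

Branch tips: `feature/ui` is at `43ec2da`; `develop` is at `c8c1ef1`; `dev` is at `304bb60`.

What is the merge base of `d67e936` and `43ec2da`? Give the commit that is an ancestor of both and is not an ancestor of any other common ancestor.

Ancestors of d67e936: {1bec134, 78393fe, 7c42dab, 7f17014, d67e936, f2b0b19}.
Ancestors of 43ec2da: {43ec2da, 60c3f4c, 78393fe, 7c42dab, 7f17014, f2b0b19}.
Common ancestors: {78393fe, 7c42dab, 7f17014, f2b0b19}.
Among these, f2b0b19 is not an ancestor of any other common ancestor — it is the merge base.

f2b0b19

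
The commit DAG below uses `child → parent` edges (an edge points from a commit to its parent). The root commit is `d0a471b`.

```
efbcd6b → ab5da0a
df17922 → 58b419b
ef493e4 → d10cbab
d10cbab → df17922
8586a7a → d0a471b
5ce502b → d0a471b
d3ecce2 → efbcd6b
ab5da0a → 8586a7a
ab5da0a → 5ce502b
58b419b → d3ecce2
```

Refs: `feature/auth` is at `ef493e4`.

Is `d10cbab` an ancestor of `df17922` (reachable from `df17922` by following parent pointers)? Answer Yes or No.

Ancestors of df17922: {58b419b, 5ce502b, 8586a7a, ab5da0a, d0a471b, d3ecce2, df17922, efbcd6b}.
d10cbab is not in that set, so it is not an ancestor of df17922.

No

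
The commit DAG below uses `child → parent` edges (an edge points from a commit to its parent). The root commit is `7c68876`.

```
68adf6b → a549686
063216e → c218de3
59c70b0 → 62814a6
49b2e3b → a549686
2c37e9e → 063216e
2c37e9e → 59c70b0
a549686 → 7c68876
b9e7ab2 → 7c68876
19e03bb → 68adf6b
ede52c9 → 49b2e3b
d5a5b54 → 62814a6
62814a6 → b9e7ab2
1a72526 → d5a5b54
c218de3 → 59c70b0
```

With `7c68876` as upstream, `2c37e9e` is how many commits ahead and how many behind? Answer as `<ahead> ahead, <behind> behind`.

6 ahead, 0 behind

Reachable from 2c37e9e: {063216e, 2c37e9e, 59c70b0, 62814a6, 7c68876, b9e7ab2, c218de3}.
Reachable from 7c68876: {7c68876}.
Only in 2c37e9e's history (ahead): {063216e, 2c37e9e, 59c70b0, 62814a6, b9e7ab2, c218de3} — 6.
Only in 7c68876's history (behind): {} — 0.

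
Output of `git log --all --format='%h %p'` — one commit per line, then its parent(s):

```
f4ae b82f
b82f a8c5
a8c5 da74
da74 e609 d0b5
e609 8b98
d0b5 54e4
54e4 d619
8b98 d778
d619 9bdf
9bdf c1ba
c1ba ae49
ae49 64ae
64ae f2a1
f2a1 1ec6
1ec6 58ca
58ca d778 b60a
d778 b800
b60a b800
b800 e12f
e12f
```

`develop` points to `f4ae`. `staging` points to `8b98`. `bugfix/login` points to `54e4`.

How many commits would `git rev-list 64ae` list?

8

Walking parent pointers from 64ae: reachable set = {1ec6, 58ca, 64ae, b60a, b800, d778, e12f, f2a1}.
That is 8 commits.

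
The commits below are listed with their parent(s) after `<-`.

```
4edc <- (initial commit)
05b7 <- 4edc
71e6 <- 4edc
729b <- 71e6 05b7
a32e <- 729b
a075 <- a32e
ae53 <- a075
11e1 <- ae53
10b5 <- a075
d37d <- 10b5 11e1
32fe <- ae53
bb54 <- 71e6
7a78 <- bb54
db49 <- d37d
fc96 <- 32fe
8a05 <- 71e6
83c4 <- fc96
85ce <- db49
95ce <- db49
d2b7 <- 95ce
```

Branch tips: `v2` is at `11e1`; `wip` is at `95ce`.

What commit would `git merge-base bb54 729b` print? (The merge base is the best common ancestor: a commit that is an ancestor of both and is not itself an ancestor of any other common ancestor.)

Ancestors of bb54: {4edc, 71e6, bb54}.
Ancestors of 729b: {05b7, 4edc, 71e6, 729b}.
Common ancestors: {4edc, 71e6}.
Among these, 71e6 is not an ancestor of any other common ancestor — it is the merge base.

71e6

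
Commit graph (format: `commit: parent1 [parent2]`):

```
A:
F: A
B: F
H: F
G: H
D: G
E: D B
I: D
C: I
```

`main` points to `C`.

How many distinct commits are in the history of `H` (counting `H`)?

3

Walking parent pointers from H: reachable set = {A, F, H}.
That is 3 commits.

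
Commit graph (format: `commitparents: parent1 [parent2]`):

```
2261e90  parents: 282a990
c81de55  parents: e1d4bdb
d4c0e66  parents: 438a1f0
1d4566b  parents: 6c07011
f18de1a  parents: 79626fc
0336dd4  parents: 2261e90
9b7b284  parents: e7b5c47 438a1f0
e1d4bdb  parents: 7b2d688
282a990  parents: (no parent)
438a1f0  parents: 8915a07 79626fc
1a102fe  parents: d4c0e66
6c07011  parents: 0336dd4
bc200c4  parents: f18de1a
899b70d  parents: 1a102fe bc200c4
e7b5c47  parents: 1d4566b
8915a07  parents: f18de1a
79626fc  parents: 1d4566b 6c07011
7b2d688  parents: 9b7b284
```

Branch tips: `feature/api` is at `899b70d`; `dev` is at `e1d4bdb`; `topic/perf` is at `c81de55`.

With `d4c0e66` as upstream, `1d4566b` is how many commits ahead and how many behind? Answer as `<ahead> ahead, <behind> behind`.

0 ahead, 5 behind

Reachable from 1d4566b: {0336dd4, 1d4566b, 2261e90, 282a990, 6c07011}.
Reachable from d4c0e66: {0336dd4, 1d4566b, 2261e90, 282a990, 438a1f0, 6c07011, 79626fc, 8915a07, d4c0e66, f18de1a}.
Only in 1d4566b's history (ahead): {} — 0.
Only in d4c0e66's history (behind): {438a1f0, 79626fc, 8915a07, d4c0e66, f18de1a} — 5.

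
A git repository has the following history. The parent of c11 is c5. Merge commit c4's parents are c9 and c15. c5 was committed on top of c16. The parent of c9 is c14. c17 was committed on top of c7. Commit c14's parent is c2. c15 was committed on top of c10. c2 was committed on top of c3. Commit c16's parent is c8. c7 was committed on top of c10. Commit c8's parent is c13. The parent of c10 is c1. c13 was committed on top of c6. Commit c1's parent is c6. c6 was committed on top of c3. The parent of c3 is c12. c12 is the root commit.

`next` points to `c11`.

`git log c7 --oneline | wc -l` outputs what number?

6

Walking parent pointers from c7: reachable set = {c1, c10, c12, c3, c6, c7}.
That is 6 commits.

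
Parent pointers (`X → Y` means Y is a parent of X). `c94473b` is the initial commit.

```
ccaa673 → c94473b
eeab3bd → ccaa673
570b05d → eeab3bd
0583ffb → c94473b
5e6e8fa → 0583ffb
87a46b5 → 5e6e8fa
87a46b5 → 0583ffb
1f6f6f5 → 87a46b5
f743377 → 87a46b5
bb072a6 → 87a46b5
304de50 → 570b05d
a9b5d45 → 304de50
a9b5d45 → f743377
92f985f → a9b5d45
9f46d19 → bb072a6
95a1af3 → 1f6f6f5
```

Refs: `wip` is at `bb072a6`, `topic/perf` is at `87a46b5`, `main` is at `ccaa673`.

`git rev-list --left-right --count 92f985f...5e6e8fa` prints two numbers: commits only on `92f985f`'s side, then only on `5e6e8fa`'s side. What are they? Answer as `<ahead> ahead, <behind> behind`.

Reachable from 92f985f: {0583ffb, 304de50, 570b05d, 5e6e8fa, 87a46b5, 92f985f, a9b5d45, c94473b, ccaa673, eeab3bd, f743377}.
Reachable from 5e6e8fa: {0583ffb, 5e6e8fa, c94473b}.
Only in 92f985f's history (ahead): {304de50, 570b05d, 87a46b5, 92f985f, a9b5d45, ccaa673, eeab3bd, f743377} — 8.
Only in 5e6e8fa's history (behind): {} — 0.

8 ahead, 0 behind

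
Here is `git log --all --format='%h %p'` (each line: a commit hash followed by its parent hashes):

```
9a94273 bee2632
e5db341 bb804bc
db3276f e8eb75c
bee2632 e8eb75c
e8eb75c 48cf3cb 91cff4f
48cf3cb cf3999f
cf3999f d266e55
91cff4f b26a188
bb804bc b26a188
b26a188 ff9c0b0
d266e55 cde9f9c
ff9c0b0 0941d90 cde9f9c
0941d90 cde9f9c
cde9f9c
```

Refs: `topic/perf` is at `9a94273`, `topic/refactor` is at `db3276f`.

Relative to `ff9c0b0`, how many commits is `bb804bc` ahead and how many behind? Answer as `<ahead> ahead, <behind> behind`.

Reachable from bb804bc: {0941d90, b26a188, bb804bc, cde9f9c, ff9c0b0}.
Reachable from ff9c0b0: {0941d90, cde9f9c, ff9c0b0}.
Only in bb804bc's history (ahead): {b26a188, bb804bc} — 2.
Only in ff9c0b0's history (behind): {} — 0.

2 ahead, 0 behind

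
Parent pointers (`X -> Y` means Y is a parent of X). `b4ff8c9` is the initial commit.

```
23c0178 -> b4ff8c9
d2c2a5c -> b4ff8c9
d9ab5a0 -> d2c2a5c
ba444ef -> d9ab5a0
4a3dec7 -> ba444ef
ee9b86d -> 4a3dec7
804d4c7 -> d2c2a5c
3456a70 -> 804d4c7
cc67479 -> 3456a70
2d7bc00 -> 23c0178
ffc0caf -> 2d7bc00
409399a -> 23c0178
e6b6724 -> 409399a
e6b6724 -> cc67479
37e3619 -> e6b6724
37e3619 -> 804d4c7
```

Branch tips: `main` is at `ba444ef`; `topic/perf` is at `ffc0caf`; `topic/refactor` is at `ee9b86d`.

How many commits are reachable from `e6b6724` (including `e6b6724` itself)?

Walking parent pointers from e6b6724: reachable set = {23c0178, 3456a70, 409399a, 804d4c7, b4ff8c9, cc67479, d2c2a5c, e6b6724}.
That is 8 commits.

8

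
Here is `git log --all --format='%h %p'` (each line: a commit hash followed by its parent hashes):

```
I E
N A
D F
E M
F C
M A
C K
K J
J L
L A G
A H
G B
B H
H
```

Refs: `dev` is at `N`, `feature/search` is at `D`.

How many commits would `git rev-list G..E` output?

3

Reachable from E: {A, E, H, M}.
Reachable from G: {B, G, H}.
In E's history but not G's: {A, E, M} — 3 commits.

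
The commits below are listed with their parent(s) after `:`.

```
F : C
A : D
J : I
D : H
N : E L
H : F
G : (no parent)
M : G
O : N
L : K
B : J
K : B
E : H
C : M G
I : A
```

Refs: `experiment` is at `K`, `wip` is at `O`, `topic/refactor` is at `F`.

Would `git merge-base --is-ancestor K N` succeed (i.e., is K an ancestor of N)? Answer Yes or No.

Ancestors of N (commits reachable by following parents): {A, B, C, D, E, F, G, H, I, J, K, L, M, N}.
K is in that set, so it is an ancestor of N.

Yes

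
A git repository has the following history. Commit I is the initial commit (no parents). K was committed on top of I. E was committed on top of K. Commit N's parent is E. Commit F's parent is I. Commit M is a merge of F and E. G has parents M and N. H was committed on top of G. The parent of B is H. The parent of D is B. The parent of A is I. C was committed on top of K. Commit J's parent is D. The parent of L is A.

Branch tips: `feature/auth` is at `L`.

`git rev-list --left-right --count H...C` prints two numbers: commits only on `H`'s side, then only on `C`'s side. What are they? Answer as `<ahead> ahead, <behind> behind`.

Reachable from H: {E, F, G, H, I, K, M, N}.
Reachable from C: {C, I, K}.
Only in H's history (ahead): {E, F, G, H, M, N} — 6.
Only in C's history (behind): {C} — 1.

6 ahead, 1 behind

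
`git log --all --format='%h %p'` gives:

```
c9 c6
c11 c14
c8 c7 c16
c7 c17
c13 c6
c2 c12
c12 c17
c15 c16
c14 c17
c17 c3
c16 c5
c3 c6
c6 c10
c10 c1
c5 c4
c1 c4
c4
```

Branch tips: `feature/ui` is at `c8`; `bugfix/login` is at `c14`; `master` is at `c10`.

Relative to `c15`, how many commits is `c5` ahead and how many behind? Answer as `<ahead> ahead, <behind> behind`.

0 ahead, 2 behind

Reachable from c5: {c4, c5}.
Reachable from c15: {c15, c16, c4, c5}.
Only in c5's history (ahead): {} — 0.
Only in c15's history (behind): {c15, c16} — 2.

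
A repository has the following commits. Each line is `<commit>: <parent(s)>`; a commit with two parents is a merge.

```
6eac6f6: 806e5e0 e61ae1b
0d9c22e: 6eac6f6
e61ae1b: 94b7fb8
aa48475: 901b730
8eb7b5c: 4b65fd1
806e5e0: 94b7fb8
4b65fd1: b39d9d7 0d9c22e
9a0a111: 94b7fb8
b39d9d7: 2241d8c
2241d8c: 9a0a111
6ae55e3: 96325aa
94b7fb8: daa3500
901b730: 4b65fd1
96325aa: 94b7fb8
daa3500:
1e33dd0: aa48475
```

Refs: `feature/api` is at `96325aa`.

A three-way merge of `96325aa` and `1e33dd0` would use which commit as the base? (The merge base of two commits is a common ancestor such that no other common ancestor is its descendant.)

94b7fb8

Ancestors of 96325aa: {94b7fb8, 96325aa, daa3500}.
Ancestors of 1e33dd0: {0d9c22e, 1e33dd0, 2241d8c, 4b65fd1, 6eac6f6, 806e5e0, 901b730, 94b7fb8, 9a0a111, aa48475, b39d9d7, daa3500, e61ae1b}.
Common ancestors: {94b7fb8, daa3500}.
Among these, 94b7fb8 is not an ancestor of any other common ancestor — it is the merge base.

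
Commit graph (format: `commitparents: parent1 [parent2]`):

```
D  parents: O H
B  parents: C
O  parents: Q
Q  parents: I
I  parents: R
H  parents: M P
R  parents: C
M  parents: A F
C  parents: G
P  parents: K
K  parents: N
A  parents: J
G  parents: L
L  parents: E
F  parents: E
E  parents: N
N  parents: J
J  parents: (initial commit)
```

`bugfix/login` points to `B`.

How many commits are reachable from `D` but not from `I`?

9

Reachable from D: {A, C, D, E, F, G, H, I, J, K, L, M, N, O, P, Q, R}.
Reachable from I: {C, E, G, I, J, L, N, R}.
In D's history but not I's: {A, D, F, H, K, M, O, P, Q} — 9 commits.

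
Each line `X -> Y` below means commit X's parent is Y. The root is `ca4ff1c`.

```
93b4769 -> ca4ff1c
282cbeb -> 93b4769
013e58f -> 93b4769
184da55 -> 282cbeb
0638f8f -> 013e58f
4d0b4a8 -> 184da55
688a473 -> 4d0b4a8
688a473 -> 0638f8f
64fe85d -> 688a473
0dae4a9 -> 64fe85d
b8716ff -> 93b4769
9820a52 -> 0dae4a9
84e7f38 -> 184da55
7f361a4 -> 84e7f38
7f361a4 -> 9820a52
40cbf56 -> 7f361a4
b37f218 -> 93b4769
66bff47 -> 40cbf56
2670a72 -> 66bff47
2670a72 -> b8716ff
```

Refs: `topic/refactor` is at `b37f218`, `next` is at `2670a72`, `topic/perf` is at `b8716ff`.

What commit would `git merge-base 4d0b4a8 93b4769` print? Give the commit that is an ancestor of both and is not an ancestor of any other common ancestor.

93b4769

Ancestors of 4d0b4a8: {184da55, 282cbeb, 4d0b4a8, 93b4769, ca4ff1c}.
Ancestors of 93b4769: {93b4769, ca4ff1c}.
Common ancestors: {93b4769, ca4ff1c}.
Among these, 93b4769 is not an ancestor of any other common ancestor — it is the merge base.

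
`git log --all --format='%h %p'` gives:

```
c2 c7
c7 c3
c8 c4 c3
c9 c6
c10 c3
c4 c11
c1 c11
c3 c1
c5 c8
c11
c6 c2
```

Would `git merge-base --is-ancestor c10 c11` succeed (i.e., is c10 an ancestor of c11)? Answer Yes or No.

Ancestors of c11: {c11}.
c10 is not in that set, so it is not an ancestor of c11.

No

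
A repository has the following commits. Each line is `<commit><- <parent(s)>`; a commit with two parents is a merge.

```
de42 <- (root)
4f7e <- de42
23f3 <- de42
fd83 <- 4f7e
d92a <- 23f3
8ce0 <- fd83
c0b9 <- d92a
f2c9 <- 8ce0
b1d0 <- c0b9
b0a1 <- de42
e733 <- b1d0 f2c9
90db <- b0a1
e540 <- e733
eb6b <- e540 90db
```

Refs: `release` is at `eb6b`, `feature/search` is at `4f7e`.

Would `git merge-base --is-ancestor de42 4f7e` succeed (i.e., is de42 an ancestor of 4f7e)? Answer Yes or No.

Ancestors of 4f7e (commits reachable by following parents): {4f7e, de42}.
de42 is in that set, so it is an ancestor of 4f7e.

Yes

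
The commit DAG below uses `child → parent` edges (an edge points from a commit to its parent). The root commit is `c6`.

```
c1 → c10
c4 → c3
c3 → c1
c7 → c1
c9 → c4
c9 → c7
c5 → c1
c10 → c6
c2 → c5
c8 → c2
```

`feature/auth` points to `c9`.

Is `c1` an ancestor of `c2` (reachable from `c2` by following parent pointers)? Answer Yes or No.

Ancestors of c2 (commits reachable by following parents): {c1, c10, c2, c5, c6}.
c1 is in that set, so it is an ancestor of c2.

Yes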